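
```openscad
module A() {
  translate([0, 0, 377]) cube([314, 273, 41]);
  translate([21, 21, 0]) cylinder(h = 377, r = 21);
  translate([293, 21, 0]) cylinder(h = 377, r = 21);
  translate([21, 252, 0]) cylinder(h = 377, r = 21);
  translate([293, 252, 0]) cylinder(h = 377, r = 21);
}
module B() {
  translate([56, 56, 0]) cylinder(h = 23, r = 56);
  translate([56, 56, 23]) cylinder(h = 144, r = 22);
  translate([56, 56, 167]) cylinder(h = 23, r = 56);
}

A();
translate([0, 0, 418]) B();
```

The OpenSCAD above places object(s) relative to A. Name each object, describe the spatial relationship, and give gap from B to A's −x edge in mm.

The spool's min-x is at 0; the stool's min-x is 0; gap = 0 mm.

A is a stool. B is a spool. The spool is on top of the stool. The gap from the spool to the stool's −x edge is 0 mm.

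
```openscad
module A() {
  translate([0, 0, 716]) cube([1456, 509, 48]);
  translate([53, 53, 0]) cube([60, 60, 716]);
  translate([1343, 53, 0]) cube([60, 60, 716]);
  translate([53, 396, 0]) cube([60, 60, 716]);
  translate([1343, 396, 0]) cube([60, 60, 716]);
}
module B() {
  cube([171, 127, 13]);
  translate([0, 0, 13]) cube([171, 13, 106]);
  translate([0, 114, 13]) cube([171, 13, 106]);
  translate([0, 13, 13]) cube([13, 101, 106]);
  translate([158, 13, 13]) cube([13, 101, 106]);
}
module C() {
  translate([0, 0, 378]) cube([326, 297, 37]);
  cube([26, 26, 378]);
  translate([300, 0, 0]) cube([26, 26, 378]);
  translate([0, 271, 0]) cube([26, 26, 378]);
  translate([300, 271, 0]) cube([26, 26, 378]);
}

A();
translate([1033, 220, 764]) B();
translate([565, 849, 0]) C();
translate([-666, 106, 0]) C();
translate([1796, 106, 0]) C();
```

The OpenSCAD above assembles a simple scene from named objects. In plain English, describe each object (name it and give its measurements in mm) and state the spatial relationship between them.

A is a rectangular dining table. The top is 1456×509×48 mm with its upper surface at z = 764 mm. It stands on four 60×60 mm square legs, each inset 53 mm from the nearest pair of top edges, running from the floor to the underside of the top.

B is an open storage box with external size 171×127×119 mm and wall thickness 13 mm (the base is also 13 mm thick). The base covers the whole footprint; the four walls stand on the base, with the y-facing walls full-width and the x-facing walls fitting between their inner faces.

C is a four-legged stool. The seat is a 326×297×37 mm slab whose top surface is at z = 415 mm; four square legs, each 26×26 mm in cross-section, run from the floor (z = 0) to the underside of the seat, each flush with a corner of the seat.

The open box is on top of the table. Three stools sit around the table at the +y, −x, +x sides.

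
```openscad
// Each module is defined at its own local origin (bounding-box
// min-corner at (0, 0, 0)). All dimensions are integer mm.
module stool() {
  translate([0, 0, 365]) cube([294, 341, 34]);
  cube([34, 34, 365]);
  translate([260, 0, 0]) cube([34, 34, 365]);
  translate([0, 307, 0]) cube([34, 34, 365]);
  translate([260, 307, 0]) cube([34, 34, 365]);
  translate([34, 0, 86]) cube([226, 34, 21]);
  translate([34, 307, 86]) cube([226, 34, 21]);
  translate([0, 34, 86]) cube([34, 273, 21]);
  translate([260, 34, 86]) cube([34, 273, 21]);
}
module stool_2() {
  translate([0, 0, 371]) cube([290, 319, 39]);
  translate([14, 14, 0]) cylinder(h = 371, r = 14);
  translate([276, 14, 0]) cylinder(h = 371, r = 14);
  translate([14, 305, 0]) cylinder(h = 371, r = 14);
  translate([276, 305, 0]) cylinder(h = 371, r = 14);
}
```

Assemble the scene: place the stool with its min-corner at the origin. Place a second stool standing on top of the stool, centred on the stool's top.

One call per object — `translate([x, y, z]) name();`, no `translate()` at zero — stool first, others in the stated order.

stool();
translate([2, 11, 399]) stool_2();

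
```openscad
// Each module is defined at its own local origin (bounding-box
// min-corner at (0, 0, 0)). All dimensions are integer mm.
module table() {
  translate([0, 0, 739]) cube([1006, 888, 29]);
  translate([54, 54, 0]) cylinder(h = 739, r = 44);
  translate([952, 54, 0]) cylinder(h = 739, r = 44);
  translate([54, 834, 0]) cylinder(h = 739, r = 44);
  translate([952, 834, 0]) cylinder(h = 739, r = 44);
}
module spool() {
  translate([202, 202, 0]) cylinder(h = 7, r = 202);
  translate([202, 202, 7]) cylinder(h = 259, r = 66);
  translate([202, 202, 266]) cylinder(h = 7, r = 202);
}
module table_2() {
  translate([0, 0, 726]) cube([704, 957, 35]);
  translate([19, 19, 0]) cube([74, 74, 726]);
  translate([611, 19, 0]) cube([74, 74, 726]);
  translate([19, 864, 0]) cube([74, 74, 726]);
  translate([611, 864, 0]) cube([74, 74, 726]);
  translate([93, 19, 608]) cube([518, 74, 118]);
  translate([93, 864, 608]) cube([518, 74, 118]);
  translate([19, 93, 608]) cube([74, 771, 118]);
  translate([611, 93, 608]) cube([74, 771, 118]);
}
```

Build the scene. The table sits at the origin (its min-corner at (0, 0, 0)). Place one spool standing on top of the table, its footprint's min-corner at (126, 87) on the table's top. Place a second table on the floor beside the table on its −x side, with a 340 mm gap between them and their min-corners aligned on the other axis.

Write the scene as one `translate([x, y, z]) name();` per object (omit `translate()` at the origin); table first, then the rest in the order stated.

table();
translate([126, 87, 768]) spool();
translate([-1044, 0, 0]) table_2();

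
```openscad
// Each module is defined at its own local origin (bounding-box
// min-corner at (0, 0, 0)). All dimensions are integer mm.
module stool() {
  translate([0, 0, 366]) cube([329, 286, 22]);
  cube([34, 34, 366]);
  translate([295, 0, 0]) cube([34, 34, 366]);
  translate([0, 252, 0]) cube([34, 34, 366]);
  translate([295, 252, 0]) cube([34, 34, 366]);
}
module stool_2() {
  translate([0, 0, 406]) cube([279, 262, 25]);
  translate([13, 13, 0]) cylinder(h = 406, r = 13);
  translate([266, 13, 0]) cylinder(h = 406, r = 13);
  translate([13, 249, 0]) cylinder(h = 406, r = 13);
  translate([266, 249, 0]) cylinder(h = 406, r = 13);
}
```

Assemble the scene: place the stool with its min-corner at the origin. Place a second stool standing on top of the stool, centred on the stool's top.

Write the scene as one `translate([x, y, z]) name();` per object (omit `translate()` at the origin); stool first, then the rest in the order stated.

stool();
translate([25, 12, 388]) stool_2();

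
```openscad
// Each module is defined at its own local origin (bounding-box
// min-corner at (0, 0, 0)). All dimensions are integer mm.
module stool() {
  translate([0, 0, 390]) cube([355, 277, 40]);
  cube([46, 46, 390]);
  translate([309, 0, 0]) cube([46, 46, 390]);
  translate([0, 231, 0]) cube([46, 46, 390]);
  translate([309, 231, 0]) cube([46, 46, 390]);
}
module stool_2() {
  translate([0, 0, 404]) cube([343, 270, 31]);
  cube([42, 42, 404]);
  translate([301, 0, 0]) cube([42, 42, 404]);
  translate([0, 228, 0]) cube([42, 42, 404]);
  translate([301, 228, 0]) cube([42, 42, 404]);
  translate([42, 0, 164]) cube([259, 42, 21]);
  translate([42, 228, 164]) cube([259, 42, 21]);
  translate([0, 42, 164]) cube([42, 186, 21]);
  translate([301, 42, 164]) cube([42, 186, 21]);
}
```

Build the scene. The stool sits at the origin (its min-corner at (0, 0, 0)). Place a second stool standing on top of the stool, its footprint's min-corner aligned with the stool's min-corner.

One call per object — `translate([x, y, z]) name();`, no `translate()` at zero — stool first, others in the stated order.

stool();
translate([0, 0, 430]) stool_2();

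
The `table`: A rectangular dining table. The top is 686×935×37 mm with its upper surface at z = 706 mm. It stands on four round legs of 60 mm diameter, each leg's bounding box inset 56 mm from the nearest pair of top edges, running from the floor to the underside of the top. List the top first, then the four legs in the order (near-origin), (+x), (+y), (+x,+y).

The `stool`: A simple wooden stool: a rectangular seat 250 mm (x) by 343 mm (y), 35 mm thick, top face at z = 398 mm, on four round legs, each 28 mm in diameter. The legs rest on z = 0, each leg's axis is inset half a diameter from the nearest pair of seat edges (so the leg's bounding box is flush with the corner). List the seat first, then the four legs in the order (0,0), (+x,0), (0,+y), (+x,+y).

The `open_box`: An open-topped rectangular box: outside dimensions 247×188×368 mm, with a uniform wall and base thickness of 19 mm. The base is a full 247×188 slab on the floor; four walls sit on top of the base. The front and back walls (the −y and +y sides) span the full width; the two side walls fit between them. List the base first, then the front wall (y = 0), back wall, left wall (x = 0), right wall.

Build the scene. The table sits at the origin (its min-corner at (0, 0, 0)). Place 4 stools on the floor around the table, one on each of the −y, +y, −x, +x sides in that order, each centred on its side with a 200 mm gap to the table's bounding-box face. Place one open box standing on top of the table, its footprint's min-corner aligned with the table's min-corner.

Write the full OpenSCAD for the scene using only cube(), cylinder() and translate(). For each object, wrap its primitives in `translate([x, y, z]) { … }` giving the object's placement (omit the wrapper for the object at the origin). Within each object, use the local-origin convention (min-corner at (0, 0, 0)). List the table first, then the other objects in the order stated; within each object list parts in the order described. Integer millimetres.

translate([0, 0, 669]) cube([686, 935, 37]);
translate([86, 86, 0]) cylinder(h = 669, r = 30);
translate([600, 86, 0]) cylinder(h = 669, r = 30);
translate([86, 849, 0]) cylinder(h = 669, r = 30);
translate([600, 849, 0]) cylinder(h = 669, r = 30);
translate([218, -543, 0]) {
  translate([0, 0, 363]) cube([250, 343, 35]);
  translate([14, 14, 0]) cylinder(h = 363, r = 14);
  translate([236, 14, 0]) cylinder(h = 363, r = 14);
  translate([14, 329, 0]) cylinder(h = 363, r = 14);
  translate([236, 329, 0]) cylinder(h = 363, r = 14);
}
translate([218, 1135, 0]) {
  translate([0, 0, 363]) cube([250, 343, 35]);
  translate([14, 14, 0]) cylinder(h = 363, r = 14);
  translate([236, 14, 0]) cylinder(h = 363, r = 14);
  translate([14, 329, 0]) cylinder(h = 363, r = 14);
  translate([236, 329, 0]) cylinder(h = 363, r = 14);
}
translate([-450, 296, 0]) {
  translate([0, 0, 363]) cube([250, 343, 35]);
  translate([14, 14, 0]) cylinder(h = 363, r = 14);
  translate([236, 14, 0]) cylinder(h = 363, r = 14);
  translate([14, 329, 0]) cylinder(h = 363, r = 14);
  translate([236, 329, 0]) cylinder(h = 363, r = 14);
}
translate([886, 296, 0]) {
  translate([0, 0, 363]) cube([250, 343, 35]);
  translate([14, 14, 0]) cylinder(h = 363, r = 14);
  translate([236, 14, 0]) cylinder(h = 363, r = 14);
  translate([14, 329, 0]) cylinder(h = 363, r = 14);
  translate([236, 329, 0]) cylinder(h = 363, r = 14);
}
translate([0, 0, 706]) {
  cube([247, 188, 19]);
  translate([0, 0, 19]) cube([247, 19, 349]);
  translate([0, 169, 19]) cube([247, 19, 349]);
  translate([0, 19, 19]) cube([19, 150, 349]);
  translate([228, 19, 19]) cube([19, 150, 349]);
}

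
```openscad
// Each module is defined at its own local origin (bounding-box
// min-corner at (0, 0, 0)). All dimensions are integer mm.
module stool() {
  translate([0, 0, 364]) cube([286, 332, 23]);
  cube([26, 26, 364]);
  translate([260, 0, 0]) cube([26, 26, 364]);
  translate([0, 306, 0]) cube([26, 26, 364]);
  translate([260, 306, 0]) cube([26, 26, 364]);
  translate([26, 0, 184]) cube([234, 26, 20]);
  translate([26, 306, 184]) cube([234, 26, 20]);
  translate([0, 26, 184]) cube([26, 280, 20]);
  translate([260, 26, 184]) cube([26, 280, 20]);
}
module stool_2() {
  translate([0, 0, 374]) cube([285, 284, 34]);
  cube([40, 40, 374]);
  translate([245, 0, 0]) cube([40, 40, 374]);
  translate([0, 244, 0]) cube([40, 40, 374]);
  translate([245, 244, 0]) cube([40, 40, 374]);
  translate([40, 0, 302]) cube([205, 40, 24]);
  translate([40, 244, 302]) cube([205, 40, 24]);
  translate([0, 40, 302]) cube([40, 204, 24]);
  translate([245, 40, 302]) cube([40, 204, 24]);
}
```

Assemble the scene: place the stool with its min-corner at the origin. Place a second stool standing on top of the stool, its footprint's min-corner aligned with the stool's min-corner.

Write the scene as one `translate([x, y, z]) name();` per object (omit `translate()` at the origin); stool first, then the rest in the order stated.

stool();
translate([0, 0, 387]) stool_2();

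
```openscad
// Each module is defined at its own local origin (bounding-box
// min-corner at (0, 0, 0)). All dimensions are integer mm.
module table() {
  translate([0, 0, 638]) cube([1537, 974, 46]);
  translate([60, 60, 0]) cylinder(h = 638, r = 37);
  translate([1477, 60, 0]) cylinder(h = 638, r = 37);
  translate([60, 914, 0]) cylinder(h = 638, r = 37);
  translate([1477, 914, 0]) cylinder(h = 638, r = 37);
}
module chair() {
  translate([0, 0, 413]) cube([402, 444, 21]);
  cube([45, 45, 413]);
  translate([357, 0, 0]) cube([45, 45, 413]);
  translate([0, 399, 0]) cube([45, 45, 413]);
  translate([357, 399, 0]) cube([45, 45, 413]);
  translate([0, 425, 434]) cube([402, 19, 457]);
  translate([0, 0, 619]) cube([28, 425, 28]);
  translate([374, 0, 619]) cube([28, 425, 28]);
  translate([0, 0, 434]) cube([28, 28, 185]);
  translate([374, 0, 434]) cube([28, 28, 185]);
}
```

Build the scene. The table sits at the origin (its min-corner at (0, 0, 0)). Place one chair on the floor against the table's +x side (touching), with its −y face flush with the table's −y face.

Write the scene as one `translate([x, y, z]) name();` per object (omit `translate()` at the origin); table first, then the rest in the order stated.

table();
translate([1537, 0, 0]) chair();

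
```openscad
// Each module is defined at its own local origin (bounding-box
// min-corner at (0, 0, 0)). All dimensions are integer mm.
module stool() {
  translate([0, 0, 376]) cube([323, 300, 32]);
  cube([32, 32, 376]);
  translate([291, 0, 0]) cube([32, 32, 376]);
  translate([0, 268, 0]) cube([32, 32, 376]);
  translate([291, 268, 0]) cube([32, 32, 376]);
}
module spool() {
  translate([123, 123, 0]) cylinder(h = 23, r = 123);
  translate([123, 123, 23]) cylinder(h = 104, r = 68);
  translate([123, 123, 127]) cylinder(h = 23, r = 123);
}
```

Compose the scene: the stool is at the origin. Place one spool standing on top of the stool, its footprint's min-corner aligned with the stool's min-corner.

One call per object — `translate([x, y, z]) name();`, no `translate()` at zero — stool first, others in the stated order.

stool();
translate([0, 0, 408]) spool();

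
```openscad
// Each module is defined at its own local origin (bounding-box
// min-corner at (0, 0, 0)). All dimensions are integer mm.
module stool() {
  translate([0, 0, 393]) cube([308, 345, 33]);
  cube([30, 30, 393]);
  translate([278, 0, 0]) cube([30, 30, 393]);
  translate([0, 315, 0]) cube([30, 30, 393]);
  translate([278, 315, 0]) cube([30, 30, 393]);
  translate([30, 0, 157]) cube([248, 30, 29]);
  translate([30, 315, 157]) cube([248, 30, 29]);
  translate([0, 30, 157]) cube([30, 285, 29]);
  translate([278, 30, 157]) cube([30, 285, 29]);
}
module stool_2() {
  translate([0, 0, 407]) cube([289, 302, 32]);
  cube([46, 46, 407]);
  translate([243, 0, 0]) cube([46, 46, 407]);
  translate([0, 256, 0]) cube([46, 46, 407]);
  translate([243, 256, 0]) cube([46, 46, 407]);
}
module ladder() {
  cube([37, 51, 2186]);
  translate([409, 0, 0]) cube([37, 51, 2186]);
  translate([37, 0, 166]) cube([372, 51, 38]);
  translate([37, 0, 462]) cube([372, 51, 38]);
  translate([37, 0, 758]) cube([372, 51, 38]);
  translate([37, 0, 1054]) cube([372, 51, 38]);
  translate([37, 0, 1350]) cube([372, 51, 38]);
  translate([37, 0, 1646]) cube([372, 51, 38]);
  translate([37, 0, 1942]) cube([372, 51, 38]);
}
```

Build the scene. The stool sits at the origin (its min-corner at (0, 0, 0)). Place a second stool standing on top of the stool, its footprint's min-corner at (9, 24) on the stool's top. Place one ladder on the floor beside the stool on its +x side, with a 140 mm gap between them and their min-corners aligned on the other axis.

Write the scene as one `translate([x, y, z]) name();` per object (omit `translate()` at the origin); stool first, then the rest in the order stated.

stool();
translate([9, 24, 426]) stool_2();
translate([448, 0, 0]) ladder();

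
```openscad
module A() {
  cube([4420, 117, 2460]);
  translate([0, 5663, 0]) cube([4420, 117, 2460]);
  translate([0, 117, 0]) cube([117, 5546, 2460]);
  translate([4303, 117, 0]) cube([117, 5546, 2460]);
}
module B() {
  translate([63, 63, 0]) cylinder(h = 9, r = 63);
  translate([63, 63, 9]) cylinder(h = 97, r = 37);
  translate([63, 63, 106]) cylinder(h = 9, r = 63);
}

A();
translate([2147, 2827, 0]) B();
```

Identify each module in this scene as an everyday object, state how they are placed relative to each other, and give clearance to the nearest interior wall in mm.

A is a house frame. B is a spool. The spool sits inside the house frame, centred. The clearance to the nearest interior wall is 2030 mm.

Clearances: x = 2030, y = 2710; minimum 2030 mm.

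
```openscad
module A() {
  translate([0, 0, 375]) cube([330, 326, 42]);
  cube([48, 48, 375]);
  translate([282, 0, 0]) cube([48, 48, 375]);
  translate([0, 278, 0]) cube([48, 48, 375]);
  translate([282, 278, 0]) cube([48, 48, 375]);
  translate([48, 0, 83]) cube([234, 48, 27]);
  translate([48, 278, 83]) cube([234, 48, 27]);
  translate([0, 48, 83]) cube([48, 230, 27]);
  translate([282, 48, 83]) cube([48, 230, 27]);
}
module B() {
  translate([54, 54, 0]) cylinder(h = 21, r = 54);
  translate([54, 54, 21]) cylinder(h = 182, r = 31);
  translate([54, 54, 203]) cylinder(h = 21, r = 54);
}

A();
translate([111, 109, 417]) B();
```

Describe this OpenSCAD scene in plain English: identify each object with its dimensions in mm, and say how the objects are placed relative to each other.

A is a simple wooden stool: a rectangular seat 330 mm (x) by 326 mm (y), 42 mm thick, top face at z = 417 mm, on four square legs, each 48×48 mm in cross-section. The legs rest on z = 0, each flush with a corner of the seat. Four stretchers, 48 mm wide and 27 mm tall, connect adjacent legs with their undersides at z = 83 mm, each running between the inner faces of the legs it joins and aligned with the legs' outer faces on the other axis.

B is a spool: two coaxial disc flanges of radius 54 mm and thickness 21 mm, joined by a core cylinder of radius 31 mm and height 182 mm. The lower flange rests on z = 0 and the three cylinders share a vertical axis.

The spool is on top of the stool, centred.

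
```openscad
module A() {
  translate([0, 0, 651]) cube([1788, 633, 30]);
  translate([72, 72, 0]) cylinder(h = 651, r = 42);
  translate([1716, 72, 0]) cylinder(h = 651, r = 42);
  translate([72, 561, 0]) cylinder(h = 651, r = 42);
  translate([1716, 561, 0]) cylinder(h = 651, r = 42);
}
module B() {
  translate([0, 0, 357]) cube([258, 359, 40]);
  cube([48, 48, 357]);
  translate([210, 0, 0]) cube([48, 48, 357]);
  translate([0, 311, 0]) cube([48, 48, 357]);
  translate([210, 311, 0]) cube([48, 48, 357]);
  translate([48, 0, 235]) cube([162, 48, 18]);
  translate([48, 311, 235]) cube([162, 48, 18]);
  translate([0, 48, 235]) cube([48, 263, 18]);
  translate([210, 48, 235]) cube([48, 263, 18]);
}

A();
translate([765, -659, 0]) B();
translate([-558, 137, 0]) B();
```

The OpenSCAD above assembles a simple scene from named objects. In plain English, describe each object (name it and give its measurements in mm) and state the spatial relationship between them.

A is a table: top 1788 mm (x) × 633 mm (y), 30 mm thick, upper face at z = 681 mm, on four round legs of 84 mm diameter, each leg's bounding box inset 30 mm from the nearest pair of top edges, running from z = 0 to the bottom of the top.

B is a four-legged stool. The seat is 258×359 mm, 40 mm thick, top at z = 397 mm. It stands on four square legs, each 48×48 mm in cross-section, from z = 0 to the seat underside, each flush with a corner of the seat. Four stretchers, 48 mm wide and 18 mm tall, connect adjacent legs with their undersides at z = 235 mm, each running between the inner faces of the legs it joins and aligned with the legs' outer faces on the other axis.

Two stools sit around the table at the −y, −x sides.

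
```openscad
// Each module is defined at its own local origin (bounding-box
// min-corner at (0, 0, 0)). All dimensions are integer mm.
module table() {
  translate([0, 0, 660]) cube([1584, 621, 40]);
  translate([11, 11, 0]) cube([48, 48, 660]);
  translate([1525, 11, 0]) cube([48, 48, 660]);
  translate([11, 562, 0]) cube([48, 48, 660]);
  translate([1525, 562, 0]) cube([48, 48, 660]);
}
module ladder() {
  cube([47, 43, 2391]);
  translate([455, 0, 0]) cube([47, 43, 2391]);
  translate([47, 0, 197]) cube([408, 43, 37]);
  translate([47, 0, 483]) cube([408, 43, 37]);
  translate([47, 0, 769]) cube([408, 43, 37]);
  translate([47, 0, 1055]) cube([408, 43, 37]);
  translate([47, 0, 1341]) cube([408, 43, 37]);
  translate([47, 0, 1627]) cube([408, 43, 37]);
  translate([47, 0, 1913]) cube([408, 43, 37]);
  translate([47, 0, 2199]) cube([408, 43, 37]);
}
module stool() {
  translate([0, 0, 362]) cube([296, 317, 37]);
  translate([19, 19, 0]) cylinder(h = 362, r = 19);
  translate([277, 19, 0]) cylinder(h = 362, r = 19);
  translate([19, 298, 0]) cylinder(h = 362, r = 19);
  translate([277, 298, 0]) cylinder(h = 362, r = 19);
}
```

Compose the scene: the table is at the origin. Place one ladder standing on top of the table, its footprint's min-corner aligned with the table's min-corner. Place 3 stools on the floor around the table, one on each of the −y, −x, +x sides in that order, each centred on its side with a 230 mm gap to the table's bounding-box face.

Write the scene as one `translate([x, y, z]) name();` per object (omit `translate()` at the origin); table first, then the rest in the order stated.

table();
translate([0, 0, 700]) ladder();
translate([644, -547, 0]) stool();
translate([-526, 152, 0]) stool();
translate([1814, 152, 0]) stool();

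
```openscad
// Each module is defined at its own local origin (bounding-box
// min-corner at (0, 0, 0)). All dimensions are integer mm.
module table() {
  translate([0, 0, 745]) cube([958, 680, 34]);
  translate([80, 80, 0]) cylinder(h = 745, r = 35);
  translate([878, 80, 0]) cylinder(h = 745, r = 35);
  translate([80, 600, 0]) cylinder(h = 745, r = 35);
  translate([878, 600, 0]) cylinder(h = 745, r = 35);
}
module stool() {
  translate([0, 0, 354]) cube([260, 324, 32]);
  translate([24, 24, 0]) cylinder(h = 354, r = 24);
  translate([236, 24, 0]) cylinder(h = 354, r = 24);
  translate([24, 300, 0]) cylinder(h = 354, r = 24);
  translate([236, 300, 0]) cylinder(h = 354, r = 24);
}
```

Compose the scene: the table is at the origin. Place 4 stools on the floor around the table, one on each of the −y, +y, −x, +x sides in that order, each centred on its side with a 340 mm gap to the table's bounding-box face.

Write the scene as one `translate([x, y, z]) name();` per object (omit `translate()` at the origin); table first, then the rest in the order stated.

table();
translate([349, -664, 0]) stool();
translate([349, 1020, 0]) stool();
translate([-600, 178, 0]) stool();
translate([1298, 178, 0]) stool();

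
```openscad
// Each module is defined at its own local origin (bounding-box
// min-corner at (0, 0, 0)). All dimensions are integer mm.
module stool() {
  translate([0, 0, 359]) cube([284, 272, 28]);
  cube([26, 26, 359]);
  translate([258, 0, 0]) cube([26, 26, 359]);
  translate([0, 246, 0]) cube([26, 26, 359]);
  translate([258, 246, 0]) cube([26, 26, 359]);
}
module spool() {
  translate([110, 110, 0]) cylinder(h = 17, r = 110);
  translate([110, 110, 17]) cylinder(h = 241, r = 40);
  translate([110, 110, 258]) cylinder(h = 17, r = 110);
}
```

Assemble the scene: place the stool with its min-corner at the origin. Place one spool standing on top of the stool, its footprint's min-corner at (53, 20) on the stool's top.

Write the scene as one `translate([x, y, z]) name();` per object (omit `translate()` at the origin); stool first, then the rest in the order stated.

stool();
translate([53, 20, 387]) spool();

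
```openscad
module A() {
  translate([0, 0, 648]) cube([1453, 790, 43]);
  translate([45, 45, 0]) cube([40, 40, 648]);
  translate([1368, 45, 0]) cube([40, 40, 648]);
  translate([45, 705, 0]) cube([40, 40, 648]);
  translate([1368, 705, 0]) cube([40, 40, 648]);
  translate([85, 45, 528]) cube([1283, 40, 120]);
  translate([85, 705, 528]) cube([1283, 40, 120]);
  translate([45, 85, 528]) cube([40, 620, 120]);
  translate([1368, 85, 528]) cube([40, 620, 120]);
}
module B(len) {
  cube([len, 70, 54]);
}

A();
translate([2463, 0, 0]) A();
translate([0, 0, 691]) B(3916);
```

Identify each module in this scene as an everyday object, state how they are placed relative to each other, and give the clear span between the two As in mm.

A is a table. B is a beam. A beam spans the tops of two tables. The clear span between the two tables is 1010 mm.

Second table starts at x = 2463; first ends at x = 1453; clear span = 2463 − 1453 = 1010 mm.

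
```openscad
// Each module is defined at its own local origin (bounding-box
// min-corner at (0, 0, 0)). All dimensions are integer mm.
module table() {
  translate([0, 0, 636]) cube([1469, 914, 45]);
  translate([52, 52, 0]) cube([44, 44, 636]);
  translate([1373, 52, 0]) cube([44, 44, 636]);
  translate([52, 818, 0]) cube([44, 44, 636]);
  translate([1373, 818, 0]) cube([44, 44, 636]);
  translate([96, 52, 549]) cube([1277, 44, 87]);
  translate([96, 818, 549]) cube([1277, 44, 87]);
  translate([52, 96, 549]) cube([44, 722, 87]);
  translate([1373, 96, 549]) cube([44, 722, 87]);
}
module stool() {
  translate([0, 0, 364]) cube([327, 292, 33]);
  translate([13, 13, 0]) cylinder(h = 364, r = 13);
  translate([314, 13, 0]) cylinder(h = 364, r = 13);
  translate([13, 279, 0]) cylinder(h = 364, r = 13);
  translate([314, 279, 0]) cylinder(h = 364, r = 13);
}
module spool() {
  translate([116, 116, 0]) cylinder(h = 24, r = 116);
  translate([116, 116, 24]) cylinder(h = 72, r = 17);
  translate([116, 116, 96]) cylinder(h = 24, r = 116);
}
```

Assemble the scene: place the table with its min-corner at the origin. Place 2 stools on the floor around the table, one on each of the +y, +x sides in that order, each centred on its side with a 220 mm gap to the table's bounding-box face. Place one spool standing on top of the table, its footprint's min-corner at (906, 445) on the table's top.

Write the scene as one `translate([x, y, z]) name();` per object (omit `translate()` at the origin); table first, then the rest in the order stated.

table();
translate([571, 1134, 0]) stool();
translate([1689, 311, 0]) stool();
translate([906, 445, 681]) spool();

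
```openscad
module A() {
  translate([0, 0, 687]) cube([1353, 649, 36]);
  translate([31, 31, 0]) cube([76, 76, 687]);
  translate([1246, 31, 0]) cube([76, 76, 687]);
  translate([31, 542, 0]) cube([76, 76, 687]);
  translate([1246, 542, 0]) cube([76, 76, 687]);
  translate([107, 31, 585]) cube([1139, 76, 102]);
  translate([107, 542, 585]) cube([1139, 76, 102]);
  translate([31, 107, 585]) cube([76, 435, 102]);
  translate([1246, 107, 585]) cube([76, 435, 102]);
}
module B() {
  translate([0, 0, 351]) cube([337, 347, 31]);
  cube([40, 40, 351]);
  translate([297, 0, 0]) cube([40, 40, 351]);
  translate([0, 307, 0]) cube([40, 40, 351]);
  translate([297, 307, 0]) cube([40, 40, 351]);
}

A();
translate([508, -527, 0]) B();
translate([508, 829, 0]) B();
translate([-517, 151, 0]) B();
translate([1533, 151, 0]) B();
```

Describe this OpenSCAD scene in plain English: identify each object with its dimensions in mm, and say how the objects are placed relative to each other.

A is a table: top 1353 mm (x) × 649 mm (y), 36 mm thick, upper face at z = 723 mm, on four 76×76 mm square legs, each inset 31 mm from the nearest pair of top edges, running from z = 0 to the bottom of the top. Four apron rails, 76 mm thick and 102 mm tall, run between adjacent legs with their top edges flush with the underside of the top and their outer faces flush with the legs' outer faces.

B is a simple wooden stool: a rectangular seat 337 mm (x) by 347 mm (y), 31 mm thick, top face at z = 382 mm, on four square legs, each 40×40 mm in cross-section. The legs rest on z = 0, each flush with a corner of the seat.

Four stools sit around the table at the −y, +y, −x, +x sides.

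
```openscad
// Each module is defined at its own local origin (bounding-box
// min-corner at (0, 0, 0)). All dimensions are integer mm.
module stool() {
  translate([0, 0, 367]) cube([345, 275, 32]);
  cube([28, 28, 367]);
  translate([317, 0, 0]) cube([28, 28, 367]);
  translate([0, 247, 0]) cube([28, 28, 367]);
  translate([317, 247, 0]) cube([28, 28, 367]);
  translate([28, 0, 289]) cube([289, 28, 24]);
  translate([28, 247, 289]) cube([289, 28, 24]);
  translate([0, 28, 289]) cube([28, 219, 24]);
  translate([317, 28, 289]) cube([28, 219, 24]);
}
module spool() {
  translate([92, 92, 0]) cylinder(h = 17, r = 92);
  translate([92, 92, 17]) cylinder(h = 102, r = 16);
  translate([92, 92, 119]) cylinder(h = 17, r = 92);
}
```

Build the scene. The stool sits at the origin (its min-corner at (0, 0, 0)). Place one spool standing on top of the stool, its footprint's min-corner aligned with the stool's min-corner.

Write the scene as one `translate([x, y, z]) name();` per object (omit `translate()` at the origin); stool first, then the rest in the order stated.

stool();
translate([0, 0, 399]) spool();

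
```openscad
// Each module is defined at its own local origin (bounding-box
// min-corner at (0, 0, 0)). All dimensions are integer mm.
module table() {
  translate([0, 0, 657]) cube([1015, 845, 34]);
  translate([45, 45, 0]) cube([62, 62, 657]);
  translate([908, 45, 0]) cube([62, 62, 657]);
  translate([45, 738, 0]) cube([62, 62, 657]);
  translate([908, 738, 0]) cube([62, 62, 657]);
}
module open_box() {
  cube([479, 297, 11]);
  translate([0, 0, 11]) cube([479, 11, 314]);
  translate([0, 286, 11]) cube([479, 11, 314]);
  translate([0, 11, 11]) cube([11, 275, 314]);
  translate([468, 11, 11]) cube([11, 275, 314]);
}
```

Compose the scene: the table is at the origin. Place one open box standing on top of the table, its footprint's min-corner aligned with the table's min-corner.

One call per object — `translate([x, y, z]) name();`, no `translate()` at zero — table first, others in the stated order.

table();
translate([0, 0, 691]) open_box();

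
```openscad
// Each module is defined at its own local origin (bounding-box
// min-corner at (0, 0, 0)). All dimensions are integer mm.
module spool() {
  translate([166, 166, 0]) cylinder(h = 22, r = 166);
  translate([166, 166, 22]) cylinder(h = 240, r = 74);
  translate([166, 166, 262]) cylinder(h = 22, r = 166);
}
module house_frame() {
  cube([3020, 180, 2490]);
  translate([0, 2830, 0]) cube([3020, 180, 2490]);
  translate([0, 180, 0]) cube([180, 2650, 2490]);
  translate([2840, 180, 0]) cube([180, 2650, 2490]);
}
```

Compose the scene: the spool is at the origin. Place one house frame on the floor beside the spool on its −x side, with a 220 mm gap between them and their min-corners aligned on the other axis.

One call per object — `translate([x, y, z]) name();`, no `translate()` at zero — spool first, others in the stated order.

spool();
translate([-3240, 0, 0]) house_frame();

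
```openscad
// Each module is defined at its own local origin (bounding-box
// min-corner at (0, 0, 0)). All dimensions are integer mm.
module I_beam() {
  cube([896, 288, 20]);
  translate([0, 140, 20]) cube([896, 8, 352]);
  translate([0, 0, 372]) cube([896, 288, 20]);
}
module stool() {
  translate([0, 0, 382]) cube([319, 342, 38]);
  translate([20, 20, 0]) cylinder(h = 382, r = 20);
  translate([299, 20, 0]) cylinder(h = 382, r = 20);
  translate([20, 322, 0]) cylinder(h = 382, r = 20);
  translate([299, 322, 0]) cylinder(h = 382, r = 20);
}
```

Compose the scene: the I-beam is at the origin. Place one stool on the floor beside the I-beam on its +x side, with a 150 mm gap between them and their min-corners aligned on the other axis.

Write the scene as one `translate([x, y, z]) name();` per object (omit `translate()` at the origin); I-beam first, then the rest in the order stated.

I_beam();
translate([1046, 0, 0]) stool();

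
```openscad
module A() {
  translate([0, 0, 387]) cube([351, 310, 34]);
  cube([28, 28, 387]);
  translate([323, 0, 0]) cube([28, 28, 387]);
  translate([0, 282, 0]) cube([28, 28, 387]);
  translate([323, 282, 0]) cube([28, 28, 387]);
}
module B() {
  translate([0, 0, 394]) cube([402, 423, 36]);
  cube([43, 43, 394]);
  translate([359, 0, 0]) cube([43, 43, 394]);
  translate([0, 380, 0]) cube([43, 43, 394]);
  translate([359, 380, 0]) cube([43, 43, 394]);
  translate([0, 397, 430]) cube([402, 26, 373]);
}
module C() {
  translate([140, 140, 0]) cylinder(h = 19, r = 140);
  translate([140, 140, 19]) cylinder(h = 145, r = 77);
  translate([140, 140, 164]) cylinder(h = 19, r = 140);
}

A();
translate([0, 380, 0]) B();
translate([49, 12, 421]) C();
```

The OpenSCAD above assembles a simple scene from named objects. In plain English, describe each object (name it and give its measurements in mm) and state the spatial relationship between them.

A is a four-legged stool. The seat is 351×310 mm, 34 mm thick, top at z = 421 mm. It stands on four square legs, each 28×28 mm in cross-section, from z = 0 to the seat underside, each flush with a corner of the seat.

B is a chair: 402×423 mm seat, 36 mm thick, top at z = 430 mm, on four 43 mm square corner legs flush with the seat edges. A 26 mm thick backrest slab spans the full seat width, extending 373 mm above the seat top, its back face flush with the seat's +y edge.

C is a spool: two coaxial disc flanges of radius 140 mm and thickness 19 mm, joined by a core cylinder of radius 77 mm and height 145 mm. The lower flange rests on z = 0 and the three cylinders share a vertical axis.

The chair is on the floor beside the stool on its +y side. The spool is on top of the stool.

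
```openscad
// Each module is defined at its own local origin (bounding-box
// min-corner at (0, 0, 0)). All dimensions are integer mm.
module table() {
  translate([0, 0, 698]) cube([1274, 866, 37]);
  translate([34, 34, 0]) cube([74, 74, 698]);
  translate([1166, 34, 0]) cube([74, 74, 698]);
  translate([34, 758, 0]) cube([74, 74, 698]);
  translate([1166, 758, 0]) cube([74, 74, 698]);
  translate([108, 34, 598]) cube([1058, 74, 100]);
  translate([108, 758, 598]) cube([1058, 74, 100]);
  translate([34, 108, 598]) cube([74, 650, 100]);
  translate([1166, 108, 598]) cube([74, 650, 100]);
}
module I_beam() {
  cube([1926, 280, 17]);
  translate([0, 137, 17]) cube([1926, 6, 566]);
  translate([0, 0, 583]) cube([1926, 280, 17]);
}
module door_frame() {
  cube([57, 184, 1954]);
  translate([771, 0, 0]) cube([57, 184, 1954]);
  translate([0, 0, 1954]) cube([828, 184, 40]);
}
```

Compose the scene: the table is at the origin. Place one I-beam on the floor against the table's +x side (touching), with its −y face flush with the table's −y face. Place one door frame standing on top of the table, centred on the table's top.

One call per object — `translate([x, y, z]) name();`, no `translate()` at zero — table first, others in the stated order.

table();
translate([1274, 0, 0]) I_beam();
translate([223, 341, 735]) door_frame();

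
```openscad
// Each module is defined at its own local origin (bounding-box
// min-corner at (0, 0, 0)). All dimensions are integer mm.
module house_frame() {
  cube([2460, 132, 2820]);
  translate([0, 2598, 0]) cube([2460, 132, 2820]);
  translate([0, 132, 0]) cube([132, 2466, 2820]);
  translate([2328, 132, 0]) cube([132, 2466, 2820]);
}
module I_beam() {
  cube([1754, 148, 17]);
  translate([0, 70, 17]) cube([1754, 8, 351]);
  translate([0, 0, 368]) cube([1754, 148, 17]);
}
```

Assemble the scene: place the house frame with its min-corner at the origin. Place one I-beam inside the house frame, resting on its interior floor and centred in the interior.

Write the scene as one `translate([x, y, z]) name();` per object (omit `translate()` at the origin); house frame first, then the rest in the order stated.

house_frame();
translate([353, 1291, 0]) I_beam();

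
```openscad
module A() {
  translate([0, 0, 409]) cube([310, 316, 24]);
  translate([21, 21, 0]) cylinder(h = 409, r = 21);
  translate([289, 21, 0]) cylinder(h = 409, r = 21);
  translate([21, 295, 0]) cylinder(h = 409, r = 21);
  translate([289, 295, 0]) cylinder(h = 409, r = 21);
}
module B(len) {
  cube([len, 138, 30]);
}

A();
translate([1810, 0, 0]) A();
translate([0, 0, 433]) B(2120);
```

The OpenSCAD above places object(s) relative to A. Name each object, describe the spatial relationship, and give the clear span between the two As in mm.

A is a stool. B is a beam. A beam spans the tops of two stools. The clear span between the two stools is 1500 mm.

Second stool starts at x = 1810; first ends at x = 310; clear span = 1810 − 310 = 1500 mm.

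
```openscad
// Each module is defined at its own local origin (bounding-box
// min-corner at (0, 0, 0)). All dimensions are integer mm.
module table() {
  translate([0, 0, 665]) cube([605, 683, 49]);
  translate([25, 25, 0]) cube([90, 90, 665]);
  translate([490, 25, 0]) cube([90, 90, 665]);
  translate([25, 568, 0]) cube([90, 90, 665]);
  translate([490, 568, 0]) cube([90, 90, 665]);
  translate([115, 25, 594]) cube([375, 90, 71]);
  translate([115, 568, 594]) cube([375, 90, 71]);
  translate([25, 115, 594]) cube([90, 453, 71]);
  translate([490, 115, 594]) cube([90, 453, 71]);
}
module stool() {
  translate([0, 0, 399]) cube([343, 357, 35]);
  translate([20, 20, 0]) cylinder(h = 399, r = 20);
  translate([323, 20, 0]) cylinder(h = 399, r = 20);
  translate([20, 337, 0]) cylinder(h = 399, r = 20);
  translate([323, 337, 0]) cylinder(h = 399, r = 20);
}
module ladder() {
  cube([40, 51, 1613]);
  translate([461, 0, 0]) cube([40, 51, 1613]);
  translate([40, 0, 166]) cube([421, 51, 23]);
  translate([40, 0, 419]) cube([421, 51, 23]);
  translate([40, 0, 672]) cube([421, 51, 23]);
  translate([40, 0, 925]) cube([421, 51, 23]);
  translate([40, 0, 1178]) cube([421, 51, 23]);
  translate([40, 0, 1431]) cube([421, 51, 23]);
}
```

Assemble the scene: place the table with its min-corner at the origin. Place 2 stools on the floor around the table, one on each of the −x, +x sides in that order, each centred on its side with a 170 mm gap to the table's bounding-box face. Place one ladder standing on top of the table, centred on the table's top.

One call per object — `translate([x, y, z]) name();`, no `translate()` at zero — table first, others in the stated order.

table();
translate([-513, 163, 0]) stool();
translate([775, 163, 0]) stool();
translate([52, 316, 714]) ladder();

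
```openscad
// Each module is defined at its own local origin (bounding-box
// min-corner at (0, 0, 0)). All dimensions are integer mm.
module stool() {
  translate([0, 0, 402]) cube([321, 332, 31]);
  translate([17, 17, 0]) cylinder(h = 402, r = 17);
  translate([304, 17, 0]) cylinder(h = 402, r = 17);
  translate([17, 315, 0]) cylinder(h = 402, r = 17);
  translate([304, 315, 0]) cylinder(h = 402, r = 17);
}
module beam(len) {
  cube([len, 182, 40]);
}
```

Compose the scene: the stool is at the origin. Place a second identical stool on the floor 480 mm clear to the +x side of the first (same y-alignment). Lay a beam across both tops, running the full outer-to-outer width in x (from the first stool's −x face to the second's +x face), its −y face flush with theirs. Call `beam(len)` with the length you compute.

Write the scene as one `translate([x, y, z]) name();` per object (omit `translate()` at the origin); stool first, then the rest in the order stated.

stool();
translate([801, 0, 0]) stool();
translate([0, 0, 433]) beam(1122);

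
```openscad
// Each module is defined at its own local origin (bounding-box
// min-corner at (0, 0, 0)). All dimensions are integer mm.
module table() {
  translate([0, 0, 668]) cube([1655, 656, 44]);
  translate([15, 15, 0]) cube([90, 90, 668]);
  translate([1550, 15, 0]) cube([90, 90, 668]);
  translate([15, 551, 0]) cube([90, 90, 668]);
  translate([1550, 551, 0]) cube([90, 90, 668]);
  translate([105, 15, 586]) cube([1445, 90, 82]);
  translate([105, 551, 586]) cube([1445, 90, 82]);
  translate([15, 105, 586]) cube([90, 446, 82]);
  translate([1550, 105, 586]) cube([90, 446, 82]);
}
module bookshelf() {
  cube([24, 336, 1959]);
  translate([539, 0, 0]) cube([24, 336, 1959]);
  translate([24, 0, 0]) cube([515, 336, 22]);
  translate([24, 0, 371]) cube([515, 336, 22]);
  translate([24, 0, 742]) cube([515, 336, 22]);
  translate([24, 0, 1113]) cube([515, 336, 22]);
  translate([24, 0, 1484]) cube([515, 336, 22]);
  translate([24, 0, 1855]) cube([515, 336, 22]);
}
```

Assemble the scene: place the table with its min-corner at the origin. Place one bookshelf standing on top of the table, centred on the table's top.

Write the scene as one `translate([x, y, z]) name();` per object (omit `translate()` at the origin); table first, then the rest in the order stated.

table();
translate([546, 160, 712]) bookshelf();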